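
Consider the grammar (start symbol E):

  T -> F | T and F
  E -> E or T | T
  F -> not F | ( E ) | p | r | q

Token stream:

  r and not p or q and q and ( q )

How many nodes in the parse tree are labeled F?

[E [E [T [T [F r]] and [F not [F p]]]] or [T [T [T [F q]] and [F q]] and [F ( [E [T [F q]]] )]]]

7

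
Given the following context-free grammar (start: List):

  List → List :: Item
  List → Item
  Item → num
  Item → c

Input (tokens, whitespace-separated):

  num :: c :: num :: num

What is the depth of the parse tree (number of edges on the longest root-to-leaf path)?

5

[List [List [List [List [Item num]] :: [Item c]] :: [Item num]] :: [Item num]]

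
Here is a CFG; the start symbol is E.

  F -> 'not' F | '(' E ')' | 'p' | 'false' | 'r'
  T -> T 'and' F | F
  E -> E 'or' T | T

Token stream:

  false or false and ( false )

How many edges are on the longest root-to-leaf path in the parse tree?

6

[E [E [T [F false]]] or [T [T [F false]] and [F ( [E [T [F false]]] )]]]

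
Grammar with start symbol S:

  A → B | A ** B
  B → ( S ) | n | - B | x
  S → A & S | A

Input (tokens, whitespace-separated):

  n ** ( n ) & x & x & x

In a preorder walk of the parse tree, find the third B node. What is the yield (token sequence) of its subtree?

n

[S [A [A [B n]] ** [B ( [S [A [B n]]] )]] & [S [A [B x]] & [S [A [B x]] & [S [A [B x]]]]]]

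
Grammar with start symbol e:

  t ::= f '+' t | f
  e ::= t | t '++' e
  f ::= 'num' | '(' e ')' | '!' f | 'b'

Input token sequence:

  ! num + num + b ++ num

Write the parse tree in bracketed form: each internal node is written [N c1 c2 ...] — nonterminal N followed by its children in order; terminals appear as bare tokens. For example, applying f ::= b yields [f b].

[e [t [f ! [f num]] + [t [f num] + [t [f b]]]] ++ [e [t [f num]]]]

e
t ++ e
f + t ++ e
! f + t ++ e
! num + t ++ e
! num + f + t ++ e
! num + num + t ++ e
! num + num + f ++ e
! num + num + b ++ e
! num + num + b ++ t
! num + num + b ++ f
! num + num + b ++ num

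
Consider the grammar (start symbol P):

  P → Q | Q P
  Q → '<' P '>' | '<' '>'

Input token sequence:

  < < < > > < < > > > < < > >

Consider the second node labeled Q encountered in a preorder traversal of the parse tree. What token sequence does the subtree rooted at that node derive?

[P [Q < [P [Q < [P [Q < >]] >] [P [Q < [P [Q < >]] >]]] >] [P [Q < [P [Q < >]] >]]]

< < > >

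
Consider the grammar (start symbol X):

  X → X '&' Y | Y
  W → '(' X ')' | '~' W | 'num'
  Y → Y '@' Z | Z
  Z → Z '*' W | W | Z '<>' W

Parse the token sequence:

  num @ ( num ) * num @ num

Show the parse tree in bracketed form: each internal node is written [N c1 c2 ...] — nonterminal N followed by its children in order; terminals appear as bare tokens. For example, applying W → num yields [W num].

[X [Y [Y [Y [Z [W num]]] @ [Z [Z [W ( [X [Y [Z [W num]]]] )]] * [W num]]] @ [Z [W num]]]]

X
Y
Y @ Z
Y @ Z @ Z
Z @ Z @ Z
W @ Z @ Z
num @ Z @ Z
num @ Z * W @ Z
num @ W * W @ Z
num @ ( X ) * W @ Z
num @ ( Y ) * W @ Z
num @ ( Z ) * W @ Z
num @ ( W ) * W @ Z
num @ ( num ) * W @ Z
num @ ( num ) * num @ Z
num @ ( num ) * num @ W
num @ ( num ) * num @ num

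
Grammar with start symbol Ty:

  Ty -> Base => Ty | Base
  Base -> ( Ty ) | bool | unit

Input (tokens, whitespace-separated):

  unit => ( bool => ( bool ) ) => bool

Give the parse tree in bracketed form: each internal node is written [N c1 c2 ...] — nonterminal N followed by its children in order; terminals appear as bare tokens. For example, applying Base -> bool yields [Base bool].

Ty
Base => Ty
unit => Ty
unit => Base => Ty
unit => ( Ty ) => Ty
unit => ( Base => Ty ) => Ty
unit => ( bool => Ty ) => Ty
unit => ( bool => Base ) => Ty
unit => ( bool => ( Ty ) ) => Ty
unit => ( bool => ( Base ) ) => Ty
unit => ( bool => ( bool ) ) => Ty
unit => ( bool => ( bool ) ) => Base
unit => ( bool => ( bool ) ) => bool

[Ty [Base unit] => [Ty [Base ( [Ty [Base bool] => [Ty [Base ( [Ty [Base bool]] )]]] )] => [Ty [Base bool]]]]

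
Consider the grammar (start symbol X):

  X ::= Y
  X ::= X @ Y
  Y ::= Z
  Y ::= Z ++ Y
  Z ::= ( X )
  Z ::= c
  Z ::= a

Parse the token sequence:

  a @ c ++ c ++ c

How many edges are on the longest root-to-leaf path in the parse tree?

5

[X [X [Y [Z a]]] @ [Y [Z c] ++ [Y [Z c] ++ [Y [Z c]]]]]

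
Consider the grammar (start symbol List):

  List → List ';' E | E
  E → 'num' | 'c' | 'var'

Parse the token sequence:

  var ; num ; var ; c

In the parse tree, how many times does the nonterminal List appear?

[List [List [List [List [E var]] ; [E num]] ; [E var]] ; [E c]]

4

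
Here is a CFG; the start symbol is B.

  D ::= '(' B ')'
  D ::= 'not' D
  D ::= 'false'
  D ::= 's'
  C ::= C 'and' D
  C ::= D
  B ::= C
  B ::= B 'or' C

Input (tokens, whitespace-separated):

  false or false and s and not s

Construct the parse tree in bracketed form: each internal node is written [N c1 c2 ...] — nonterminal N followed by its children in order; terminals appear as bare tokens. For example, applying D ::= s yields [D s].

B
B or C
C or C
D or C
false or C
false or C and D
false or C and D and D
false or D and D and D
false or false and D and D
false or false and s and D
false or false and s and not D
false or false and s and not s

[B [B [C [D false]]] or [C [C [C [D false]] and [D s]] and [D not [D s]]]]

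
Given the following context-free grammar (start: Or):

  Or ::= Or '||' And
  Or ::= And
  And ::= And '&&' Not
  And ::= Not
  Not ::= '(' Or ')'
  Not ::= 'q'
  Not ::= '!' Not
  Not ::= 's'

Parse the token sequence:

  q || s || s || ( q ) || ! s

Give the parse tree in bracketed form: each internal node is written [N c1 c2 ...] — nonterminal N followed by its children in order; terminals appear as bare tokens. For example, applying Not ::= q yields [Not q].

[Or [Or [Or [Or [Or [And [Not q]]] || [And [Not s]]] || [And [Not s]]] || [And [Not ( [Or [And [Not q]]] )]]] || [And [Not ! [Not s]]]]

Or
Or || And
Or || And || And
Or || And || And || And
Or || And || And || And || And
And || And || And || And || And
Not || And || And || And || And
q || And || And || And || And
q || Not || And || And || And
q || s || And || And || And
q || s || Not || And || And
q || s || s || And || And
q || s || s || Not || And
q || s || s || ( Or ) || And
q || s || s || ( And ) || And
q || s || s || ( Not ) || And
q || s || s || ( q ) || And
q || s || s || ( q ) || Not
q || s || s || ( q ) || ! Not
q || s || s || ( q ) || ! s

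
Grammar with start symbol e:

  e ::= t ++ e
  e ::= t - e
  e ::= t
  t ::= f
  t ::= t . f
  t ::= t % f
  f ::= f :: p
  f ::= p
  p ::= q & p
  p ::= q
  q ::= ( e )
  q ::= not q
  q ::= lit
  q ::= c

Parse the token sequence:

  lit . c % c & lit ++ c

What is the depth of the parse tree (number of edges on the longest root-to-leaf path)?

[e [t [t [t [f [p [q lit]]]] . [f [p [q c]]]] % [f [p [q c] & [p [q lit]]]]] ++ [e [t [f [p [q c]]]]]]

7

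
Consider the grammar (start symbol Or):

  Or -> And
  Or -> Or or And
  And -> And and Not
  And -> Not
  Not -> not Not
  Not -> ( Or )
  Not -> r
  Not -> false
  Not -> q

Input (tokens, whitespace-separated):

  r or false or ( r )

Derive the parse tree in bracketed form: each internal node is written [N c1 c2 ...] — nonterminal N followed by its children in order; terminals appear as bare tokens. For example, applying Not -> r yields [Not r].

Or
Or or And
Or or And or And
And or And or And
Not or And or And
r or And or And
r or Not or And
r or false or And
r or false or Not
r or false or ( Or )
r or false or ( And )
r or false or ( Not )
r or false or ( r )

[Or [Or [Or [And [Not r]]] or [And [Not false]]] or [And [Not ( [Or [And [Not r]]] )]]]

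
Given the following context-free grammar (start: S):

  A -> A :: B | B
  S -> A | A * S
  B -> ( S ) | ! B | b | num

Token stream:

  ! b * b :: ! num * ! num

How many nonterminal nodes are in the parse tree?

14

[S [A [B ! [B b]]] * [S [A [A [B b]] :: [B ! [B num]]] * [S [A [B ! [B num]]]]]]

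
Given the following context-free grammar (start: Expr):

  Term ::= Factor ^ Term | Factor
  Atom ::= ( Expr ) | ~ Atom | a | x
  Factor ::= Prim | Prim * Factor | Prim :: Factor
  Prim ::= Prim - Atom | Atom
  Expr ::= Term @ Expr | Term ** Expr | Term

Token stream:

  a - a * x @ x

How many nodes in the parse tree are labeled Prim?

4

[Expr [Term [Factor [Prim [Prim [Atom a]] - [Atom a]] * [Factor [Prim [Atom x]]]]] @ [Expr [Term [Factor [Prim [Atom x]]]]]]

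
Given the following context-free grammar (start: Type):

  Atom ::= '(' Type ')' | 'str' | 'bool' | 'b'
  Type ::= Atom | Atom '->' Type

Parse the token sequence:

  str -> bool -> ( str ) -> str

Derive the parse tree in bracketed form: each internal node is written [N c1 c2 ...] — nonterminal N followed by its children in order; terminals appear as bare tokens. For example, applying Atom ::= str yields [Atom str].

[Type [Atom str] -> [Type [Atom bool] -> [Type [Atom ( [Type [Atom str]] )] -> [Type [Atom str]]]]]

Type
Atom -> Type
str -> Type
str -> Atom -> Type
str -> bool -> Type
str -> bool -> Atom -> Type
str -> bool -> ( Type ) -> Type
str -> bool -> ( Atom ) -> Type
str -> bool -> ( str ) -> Type
str -> bool -> ( str ) -> Atom
str -> bool -> ( str ) -> str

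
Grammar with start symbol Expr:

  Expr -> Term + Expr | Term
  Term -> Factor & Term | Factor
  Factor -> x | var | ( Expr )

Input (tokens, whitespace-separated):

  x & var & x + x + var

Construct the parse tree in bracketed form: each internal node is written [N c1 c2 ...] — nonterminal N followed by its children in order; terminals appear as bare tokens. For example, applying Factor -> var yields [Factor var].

[Expr [Term [Factor x] & [Term [Factor var] & [Term [Factor x]]]] + [Expr [Term [Factor x]] + [Expr [Term [Factor var]]]]]

Expr
Term + Expr
Factor & Term + Expr
x & Term + Expr
x & Factor & Term + Expr
x & var & Term + Expr
x & var & Factor + Expr
x & var & x + Expr
x & var & x + Term + Expr
x & var & x + Factor + Expr
x & var & x + x + Expr
x & var & x + x + Term
x & var & x + x + Factor
x & var & x + x + var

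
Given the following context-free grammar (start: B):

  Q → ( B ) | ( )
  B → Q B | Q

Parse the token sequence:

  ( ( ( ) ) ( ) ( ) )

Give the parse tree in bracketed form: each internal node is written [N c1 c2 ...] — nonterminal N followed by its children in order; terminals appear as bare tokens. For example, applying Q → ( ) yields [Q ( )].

[B [Q ( [B [Q ( [B [Q ( )]] )] [B [Q ( )] [B [Q ( )]]]] )]]

B
Q
( B )
( Q B )
( ( B ) B )
( ( Q ) B )
( ( ( ) ) B )
( ( ( ) ) Q B )
( ( ( ) ) ( ) B )
( ( ( ) ) ( ) Q )
( ( ( ) ) ( ) ( ) )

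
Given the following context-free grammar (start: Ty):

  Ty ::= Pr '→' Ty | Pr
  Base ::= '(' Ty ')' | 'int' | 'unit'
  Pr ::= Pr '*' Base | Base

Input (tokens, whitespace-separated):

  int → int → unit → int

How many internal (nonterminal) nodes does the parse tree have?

12

[Ty [Pr [Base int]] → [Ty [Pr [Base int]] → [Ty [Pr [Base unit]] → [Ty [Pr [Base int]]]]]]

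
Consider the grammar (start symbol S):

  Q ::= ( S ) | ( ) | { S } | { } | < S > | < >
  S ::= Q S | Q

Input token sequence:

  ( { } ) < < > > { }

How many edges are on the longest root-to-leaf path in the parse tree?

5

[S [Q ( [S [Q { }]] )] [S [Q < [S [Q < >]] >] [S [Q { }]]]]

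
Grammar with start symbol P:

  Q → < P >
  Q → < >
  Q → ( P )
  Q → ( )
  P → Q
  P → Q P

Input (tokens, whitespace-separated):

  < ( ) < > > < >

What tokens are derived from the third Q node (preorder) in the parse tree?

[P [Q < [P [Q ( )] [P [Q < >]]] >] [P [Q < >]]]

< >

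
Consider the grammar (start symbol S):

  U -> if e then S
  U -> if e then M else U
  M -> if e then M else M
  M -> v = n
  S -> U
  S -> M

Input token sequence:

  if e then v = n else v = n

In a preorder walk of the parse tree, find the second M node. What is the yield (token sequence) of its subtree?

[S [M if e then [M v = n] else [M v = n]]]

v = n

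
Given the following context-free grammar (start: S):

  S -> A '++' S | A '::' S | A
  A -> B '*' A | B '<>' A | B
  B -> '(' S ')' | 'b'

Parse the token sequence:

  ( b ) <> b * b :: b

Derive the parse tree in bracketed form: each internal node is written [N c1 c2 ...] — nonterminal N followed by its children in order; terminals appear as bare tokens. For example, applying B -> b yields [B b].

S
A :: S
B <> A :: S
( S ) <> A :: S
( A ) <> A :: S
( B ) <> A :: S
( b ) <> A :: S
( b ) <> B * A :: S
( b ) <> b * A :: S
( b ) <> b * B :: S
( b ) <> b * b :: S
( b ) <> b * b :: A
( b ) <> b * b :: B
( b ) <> b * b :: b

[S [A [B ( [S [A [B b]]] )] <> [A [B b] * [A [B b]]]] :: [S [A [B b]]]]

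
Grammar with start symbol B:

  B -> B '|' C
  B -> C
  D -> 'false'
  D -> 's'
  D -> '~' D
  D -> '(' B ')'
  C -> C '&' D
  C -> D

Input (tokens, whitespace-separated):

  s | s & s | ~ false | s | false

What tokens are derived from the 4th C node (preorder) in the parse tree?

~ false

[B [B [B [B [B [C [D s]]] | [C [C [D s]] & [D s]]] | [C [D ~ [D false]]]] | [C [D s]]] | [C [D false]]]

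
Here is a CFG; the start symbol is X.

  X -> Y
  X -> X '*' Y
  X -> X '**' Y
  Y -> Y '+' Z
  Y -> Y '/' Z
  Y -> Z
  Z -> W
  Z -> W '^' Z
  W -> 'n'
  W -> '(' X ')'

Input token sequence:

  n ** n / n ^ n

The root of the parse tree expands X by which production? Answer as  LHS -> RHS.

X -> X '**' Y

[X [X [Y [Z [W n]]]] ** [Y [Y [Z [W n]]] / [Z [W n] ^ [Z [W n]]]]]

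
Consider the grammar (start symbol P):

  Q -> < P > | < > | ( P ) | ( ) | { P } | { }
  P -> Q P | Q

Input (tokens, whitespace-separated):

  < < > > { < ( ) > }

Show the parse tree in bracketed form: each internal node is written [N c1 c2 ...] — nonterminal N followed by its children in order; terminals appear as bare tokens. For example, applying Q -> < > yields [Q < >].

P
Q P
< P > P
< Q > P
< < > > P
< < > > Q
< < > > { P }
< < > > { Q }
< < > > { < P > }
< < > > { < Q > }
< < > > { < ( ) > }

[P [Q < [P [Q < >]] >] [P [Q { [P [Q < [P [Q ( )]] >]] }]]]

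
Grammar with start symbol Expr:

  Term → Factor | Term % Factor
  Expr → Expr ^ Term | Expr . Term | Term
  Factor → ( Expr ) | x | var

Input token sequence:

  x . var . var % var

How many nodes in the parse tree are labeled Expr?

3

[Expr [Expr [Expr [Term [Factor x]]] . [Term [Factor var]]] . [Term [Term [Factor var]] % [Factor var]]]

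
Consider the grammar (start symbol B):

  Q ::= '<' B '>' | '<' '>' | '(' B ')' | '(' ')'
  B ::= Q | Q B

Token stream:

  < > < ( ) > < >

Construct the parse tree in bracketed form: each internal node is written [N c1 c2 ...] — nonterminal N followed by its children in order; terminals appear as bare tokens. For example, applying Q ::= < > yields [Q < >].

B
Q B
< > B
< > Q B
< > < B > B
< > < Q > B
< > < ( ) > B
< > < ( ) > Q
< > < ( ) > < >

[B [Q < >] [B [Q < [B [Q ( )]] >] [B [Q < >]]]]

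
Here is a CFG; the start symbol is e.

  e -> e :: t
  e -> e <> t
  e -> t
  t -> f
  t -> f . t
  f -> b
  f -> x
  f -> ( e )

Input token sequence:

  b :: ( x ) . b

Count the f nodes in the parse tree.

4

[e [e [t [f b]]] :: [t [f ( [e [t [f x]]] )] . [t [f b]]]]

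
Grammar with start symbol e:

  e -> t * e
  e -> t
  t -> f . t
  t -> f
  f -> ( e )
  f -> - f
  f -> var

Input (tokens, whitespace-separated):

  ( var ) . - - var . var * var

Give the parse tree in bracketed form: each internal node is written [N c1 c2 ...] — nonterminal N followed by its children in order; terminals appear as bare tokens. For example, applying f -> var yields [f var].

[e [t [f ( [e [t [f var]]] )] . [t [f - [f - [f var]]] . [t [f var]]]] * [e [t [f var]]]]

e
t * e
f . t * e
( e ) . t * e
( t ) . t * e
( f ) . t * e
( var ) . t * e
( var ) . f . t * e
( var ) . - f . t * e
( var ) . - - f . t * e
( var ) . - - var . t * e
( var ) . - - var . f * e
( var ) . - - var . var * e
( var ) . - - var . var * t
( var ) . - - var . var * f
( var ) . - - var . var * var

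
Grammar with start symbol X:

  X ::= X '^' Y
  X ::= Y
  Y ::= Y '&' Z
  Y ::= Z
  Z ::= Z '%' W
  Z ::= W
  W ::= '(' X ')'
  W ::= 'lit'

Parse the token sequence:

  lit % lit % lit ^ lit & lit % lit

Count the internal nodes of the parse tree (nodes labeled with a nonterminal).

17

[X [X [Y [Z [Z [Z [W lit]] % [W lit]] % [W lit]]]] ^ [Y [Y [Z [W lit]]] & [Z [Z [W lit]] % [W lit]]]]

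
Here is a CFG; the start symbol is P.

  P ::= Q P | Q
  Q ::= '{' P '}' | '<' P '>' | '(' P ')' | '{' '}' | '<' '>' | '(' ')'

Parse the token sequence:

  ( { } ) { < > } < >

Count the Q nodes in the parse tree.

5

[P [Q ( [P [Q { }]] )] [P [Q { [P [Q < >]] }] [P [Q < >]]]]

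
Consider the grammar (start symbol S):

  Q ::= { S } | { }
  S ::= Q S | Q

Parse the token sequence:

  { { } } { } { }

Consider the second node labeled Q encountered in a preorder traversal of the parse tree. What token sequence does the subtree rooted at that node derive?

{ }

[S [Q { [S [Q { }]] }] [S [Q { }] [S [Q { }]]]]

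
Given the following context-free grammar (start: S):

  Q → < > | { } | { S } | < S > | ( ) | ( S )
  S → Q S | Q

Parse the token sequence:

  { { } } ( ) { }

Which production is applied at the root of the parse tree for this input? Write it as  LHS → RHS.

S → Q S

[S [Q { [S [Q { }]] }] [S [Q ( )] [S [Q { }]]]]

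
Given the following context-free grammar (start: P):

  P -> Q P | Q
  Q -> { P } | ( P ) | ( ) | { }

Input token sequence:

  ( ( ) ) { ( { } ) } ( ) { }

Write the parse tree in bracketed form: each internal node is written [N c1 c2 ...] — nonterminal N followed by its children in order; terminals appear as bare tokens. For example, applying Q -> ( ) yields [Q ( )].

[P [Q ( [P [Q ( )]] )] [P [Q { [P [Q ( [P [Q { }]] )]] }] [P [Q ( )] [P [Q { }]]]]]

P
Q P
( P ) P
( Q ) P
( ( ) ) P
( ( ) ) Q P
( ( ) ) { P } P
( ( ) ) { Q } P
( ( ) ) { ( P ) } P
( ( ) ) { ( Q ) } P
( ( ) ) { ( { } ) } P
( ( ) ) { ( { } ) } Q P
( ( ) ) { ( { } ) } ( ) P
( ( ) ) { ( { } ) } ( ) Q
( ( ) ) { ( { } ) } ( ) { }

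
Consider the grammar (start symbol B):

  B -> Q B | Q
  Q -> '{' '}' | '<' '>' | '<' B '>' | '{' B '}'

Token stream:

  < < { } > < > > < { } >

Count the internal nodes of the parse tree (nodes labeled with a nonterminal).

[B [Q < [B [Q < [B [Q { }]] >] [B [Q < >]]] >] [B [Q < [B [Q { }]] >]]]

12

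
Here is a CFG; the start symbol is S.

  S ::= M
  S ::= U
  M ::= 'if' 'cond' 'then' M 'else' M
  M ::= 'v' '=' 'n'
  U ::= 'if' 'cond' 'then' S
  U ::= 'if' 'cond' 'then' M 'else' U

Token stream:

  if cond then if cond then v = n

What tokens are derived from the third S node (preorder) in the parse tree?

[S [U if cond then [S [U if cond then [S [M v = n]]]]]]

v = n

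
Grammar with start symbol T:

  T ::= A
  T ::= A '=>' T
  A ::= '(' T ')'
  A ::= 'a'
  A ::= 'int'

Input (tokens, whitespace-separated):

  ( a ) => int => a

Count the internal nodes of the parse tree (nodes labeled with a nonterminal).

[T [A ( [T [A a]] )] => [T [A int] => [T [A a]]]]

8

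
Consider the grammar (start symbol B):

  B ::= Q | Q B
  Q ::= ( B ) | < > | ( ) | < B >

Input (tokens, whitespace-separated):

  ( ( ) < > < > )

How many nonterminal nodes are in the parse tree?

8

[B [Q ( [B [Q ( )] [B [Q < >] [B [Q < >]]]] )]]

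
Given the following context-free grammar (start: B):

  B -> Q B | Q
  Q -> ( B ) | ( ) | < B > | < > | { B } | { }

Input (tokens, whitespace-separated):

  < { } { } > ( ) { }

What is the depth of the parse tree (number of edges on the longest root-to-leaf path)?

[B [Q < [B [Q { }] [B [Q { }]]] >] [B [Q ( )] [B [Q { }]]]]

5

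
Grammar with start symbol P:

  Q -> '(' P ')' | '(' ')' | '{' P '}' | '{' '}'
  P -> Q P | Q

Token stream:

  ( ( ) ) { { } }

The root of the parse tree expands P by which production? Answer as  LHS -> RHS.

P -> Q P

[P [Q ( [P [Q ( )]] )] [P [Q { [P [Q { }]] }]]]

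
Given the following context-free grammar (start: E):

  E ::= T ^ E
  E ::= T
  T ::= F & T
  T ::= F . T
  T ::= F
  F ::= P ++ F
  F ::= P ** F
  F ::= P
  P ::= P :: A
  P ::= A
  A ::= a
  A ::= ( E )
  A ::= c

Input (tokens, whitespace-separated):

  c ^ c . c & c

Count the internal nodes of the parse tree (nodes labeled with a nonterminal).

18

[E [T [F [P [A c]]]] ^ [E [T [F [P [A c]]] . [T [F [P [A c]]] & [T [F [P [A c]]]]]]]]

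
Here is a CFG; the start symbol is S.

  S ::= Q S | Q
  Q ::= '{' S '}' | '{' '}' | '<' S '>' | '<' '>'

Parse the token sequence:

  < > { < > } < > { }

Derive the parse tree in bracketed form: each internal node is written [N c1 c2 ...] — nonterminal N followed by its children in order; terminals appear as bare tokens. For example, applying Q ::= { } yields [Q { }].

S
Q S
< > S
< > Q S
< > { S } S
< > { Q } S
< > { < > } S
< > { < > } Q S
< > { < > } < > S
< > { < > } < > Q
< > { < > } < > { }

[S [Q < >] [S [Q { [S [Q < >]] }] [S [Q < >] [S [Q { }]]]]]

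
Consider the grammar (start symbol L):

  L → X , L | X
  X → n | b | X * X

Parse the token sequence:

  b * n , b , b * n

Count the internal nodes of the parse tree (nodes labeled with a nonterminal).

[L [X [X b] * [X n]] , [L [X b] , [L [X [X b] * [X n]]]]]

10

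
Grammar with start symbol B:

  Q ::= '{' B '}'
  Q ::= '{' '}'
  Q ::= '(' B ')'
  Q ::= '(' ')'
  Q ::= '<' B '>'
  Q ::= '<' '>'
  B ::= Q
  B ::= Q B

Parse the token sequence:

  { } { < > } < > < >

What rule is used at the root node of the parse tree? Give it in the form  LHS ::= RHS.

B ::= Q B

[B [Q { }] [B [Q { [B [Q < >]] }] [B [Q < >] [B [Q < >]]]]]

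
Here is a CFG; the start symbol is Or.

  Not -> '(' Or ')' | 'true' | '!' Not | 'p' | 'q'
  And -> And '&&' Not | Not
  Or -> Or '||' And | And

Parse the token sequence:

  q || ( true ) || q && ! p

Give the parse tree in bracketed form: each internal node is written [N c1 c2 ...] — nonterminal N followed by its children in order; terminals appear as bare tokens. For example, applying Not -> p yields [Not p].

Or
Or || And
Or || And || And
And || And || And
Not || And || And
q || And || And
q || Not || And
q || ( Or ) || And
q || ( And ) || And
q || ( Not ) || And
q || ( true ) || And
q || ( true ) || And && Not
q || ( true ) || Not && Not
q || ( true ) || q && Not
q || ( true ) || q && ! Not
q || ( true ) || q && ! p

[Or [Or [Or [And [Not q]]] || [And [Not ( [Or [And [Not true]]] )]]] || [And [And [Not q]] && [Not ! [Not p]]]]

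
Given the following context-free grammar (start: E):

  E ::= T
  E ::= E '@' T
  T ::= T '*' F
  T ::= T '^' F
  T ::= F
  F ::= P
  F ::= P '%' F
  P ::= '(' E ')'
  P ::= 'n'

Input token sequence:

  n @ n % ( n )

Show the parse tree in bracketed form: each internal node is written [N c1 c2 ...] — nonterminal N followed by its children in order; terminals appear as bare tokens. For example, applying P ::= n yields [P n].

[E [E [T [F [P n]]]] @ [T [F [P n] % [F [P ( [E [T [F [P n]]]] )]]]]]

E
E @ T
T @ T
F @ T
P @ T
n @ T
n @ F
n @ P % F
n @ n % F
n @ n % P
n @ n % ( E )
n @ n % ( T )
n @ n % ( F )
n @ n % ( P )
n @ n % ( n )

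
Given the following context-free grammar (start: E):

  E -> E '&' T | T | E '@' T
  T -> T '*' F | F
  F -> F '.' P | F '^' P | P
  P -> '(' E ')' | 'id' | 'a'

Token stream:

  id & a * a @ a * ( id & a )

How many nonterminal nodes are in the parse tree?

26

[E [E [E [T [F [P id]]]] & [T [T [F [P a]]] * [F [P a]]]] @ [T [T [F [P a]]] * [F [P ( [E [E [T [F [P id]]]] & [T [F [P a]]]] )]]]]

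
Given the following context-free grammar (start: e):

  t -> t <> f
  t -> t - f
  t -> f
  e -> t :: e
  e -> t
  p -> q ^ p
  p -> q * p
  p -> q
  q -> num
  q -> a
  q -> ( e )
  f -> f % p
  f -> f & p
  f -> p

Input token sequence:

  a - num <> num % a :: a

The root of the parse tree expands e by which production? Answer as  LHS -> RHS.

[e [t [t [t [f [p [q a]]]] - [f [p [q num]]]] <> [f [f [p [q num]]] % [p [q a]]]] :: [e [t [f [p [q a]]]]]]

e -> t :: e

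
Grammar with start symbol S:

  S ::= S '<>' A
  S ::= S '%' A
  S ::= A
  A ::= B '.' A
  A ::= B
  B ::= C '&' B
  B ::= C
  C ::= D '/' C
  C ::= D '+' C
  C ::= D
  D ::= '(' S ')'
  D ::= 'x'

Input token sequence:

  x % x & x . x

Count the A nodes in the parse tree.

3

[S [S [A [B [C [D x]]]]] % [A [B [C [D x]] & [B [C [D x]]]] . [A [B [C [D x]]]]]]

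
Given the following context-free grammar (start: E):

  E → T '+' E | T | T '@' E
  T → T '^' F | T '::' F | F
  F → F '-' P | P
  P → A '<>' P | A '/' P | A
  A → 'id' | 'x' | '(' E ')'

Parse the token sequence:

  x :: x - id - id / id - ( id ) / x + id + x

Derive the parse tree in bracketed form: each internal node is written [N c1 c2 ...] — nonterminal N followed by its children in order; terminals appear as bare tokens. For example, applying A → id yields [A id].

[E [T [T [F [P [A x]]]] :: [F [F [F [F [P [A x]]] - [P [A id]]] - [P [A id] / [P [A id]]]] - [P [A ( [E [T [F [P [A id]]]]] )] / [P [A x]]]]] + [E [T [F [P [A id]]]] + [E [T [F [P [A x]]]]]]]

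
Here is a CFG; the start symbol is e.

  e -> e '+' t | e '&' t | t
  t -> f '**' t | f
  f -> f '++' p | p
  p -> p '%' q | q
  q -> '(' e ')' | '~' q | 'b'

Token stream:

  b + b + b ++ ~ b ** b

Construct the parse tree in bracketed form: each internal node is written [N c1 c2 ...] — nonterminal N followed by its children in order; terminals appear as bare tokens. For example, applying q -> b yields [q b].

[e [e [e [t [f [p [q b]]]]] + [t [f [p [q b]]]]] + [t [f [f [p [q b]]] ++ [p [q ~ [q b]]]] ** [t [f [p [q b]]]]]]

e
e + t
e + t + t
t + t + t
f + t + t
p + t + t
q + t + t
b + t + t
b + f + t
b + p + t
b + q + t
b + b + t
b + b + f ** t
b + b + f ++ p ** t
b + b + p ++ p ** t
b + b + q ++ p ** t
b + b + b ++ p ** t
b + b + b ++ q ** t
b + b + b ++ ~ q ** t
b + b + b ++ ~ b ** t
b + b + b ++ ~ b ** f
b + b + b ++ ~ b ** p
b + b + b ++ ~ b ** q
b + b + b ++ ~ b ** b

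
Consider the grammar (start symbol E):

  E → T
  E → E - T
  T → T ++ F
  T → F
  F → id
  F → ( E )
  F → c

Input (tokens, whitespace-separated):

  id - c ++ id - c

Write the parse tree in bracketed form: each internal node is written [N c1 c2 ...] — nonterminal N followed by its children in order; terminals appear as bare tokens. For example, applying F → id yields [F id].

E
E - T
E - T - T
T - T - T
F - T - T
id - T - T
id - T ++ F - T
id - F ++ F - T
id - c ++ F - T
id - c ++ id - T
id - c ++ id - F
id - c ++ id - c

[E [E [E [T [F id]]] - [T [T [F c]] ++ [F id]]] - [T [F c]]]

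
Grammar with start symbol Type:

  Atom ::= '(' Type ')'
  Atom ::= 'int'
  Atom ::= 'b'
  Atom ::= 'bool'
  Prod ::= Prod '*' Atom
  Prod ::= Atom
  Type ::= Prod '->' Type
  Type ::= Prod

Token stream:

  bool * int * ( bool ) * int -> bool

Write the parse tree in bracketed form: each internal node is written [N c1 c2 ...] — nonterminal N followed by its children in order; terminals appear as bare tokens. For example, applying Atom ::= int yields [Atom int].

Type
Prod -> Type
Prod * Atom -> Type
Prod * Atom * Atom -> Type
Prod * Atom * Atom * Atom -> Type
Atom * Atom * Atom * Atom -> Type
bool * Atom * Atom * Atom -> Type
bool * int * Atom * Atom -> Type
bool * int * ( Type ) * Atom -> Type
bool * int * ( Prod ) * Atom -> Type
bool * int * ( Atom ) * Atom -> Type
bool * int * ( bool ) * Atom -> Type
bool * int * ( bool ) * int -> Type
bool * int * ( bool ) * int -> Prod
bool * int * ( bool ) * int -> Atom
bool * int * ( bool ) * int -> bool

[Type [Prod [Prod [Prod [Prod [Atom bool]] * [Atom int]] * [Atom ( [Type [Prod [Atom bool]]] )]] * [Atom int]] -> [Type [Prod [Atom bool]]]]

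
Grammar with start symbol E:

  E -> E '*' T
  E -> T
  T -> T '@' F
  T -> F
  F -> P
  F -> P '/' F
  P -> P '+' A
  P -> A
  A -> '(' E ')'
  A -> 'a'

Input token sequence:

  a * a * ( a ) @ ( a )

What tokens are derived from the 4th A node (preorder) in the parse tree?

a

[E [E [E [T [F [P [A a]]]]] * [T [F [P [A a]]]]] * [T [T [F [P [A ( [E [T [F [P [A a]]]]] )]]]] @ [F [P [A ( [E [T [F [P [A a]]]]] )]]]]]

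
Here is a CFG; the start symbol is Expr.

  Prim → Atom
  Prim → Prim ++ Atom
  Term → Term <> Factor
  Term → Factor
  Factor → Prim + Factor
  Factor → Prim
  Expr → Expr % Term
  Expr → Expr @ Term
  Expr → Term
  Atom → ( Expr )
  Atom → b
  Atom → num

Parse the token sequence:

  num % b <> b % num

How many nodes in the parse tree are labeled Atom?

[Expr [Expr [Expr [Term [Factor [Prim [Atom num]]]]] % [Term [Term [Factor [Prim [Atom b]]]] <> [Factor [Prim [Atom b]]]]] % [Term [Factor [Prim [Atom num]]]]]

4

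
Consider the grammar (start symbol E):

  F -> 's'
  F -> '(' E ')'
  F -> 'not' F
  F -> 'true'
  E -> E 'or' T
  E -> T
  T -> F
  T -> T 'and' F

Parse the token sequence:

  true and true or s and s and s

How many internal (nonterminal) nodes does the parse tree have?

12

[E [E [T [T [F true]] and [F true]]] or [T [T [T [F s]] and [F s]] and [F s]]]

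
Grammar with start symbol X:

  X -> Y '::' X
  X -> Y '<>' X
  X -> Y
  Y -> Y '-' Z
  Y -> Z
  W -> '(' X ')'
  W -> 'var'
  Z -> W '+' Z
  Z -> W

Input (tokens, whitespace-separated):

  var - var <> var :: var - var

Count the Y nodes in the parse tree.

[X [Y [Y [Z [W var]]] - [Z [W var]]] <> [X [Y [Z [W var]]] :: [X [Y [Y [Z [W var]]] - [Z [W var]]]]]]

5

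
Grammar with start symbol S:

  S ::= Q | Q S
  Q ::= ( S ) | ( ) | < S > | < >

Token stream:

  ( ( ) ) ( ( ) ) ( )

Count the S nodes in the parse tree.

5

[S [Q ( [S [Q ( )]] )] [S [Q ( [S [Q ( )]] )] [S [Q ( )]]]]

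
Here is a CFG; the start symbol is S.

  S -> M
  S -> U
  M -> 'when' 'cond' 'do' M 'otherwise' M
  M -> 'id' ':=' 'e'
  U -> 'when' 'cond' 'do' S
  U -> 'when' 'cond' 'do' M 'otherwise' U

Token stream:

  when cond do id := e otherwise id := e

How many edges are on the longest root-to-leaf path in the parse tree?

3

[S [M when cond do [M id := e] otherwise [M id := e]]]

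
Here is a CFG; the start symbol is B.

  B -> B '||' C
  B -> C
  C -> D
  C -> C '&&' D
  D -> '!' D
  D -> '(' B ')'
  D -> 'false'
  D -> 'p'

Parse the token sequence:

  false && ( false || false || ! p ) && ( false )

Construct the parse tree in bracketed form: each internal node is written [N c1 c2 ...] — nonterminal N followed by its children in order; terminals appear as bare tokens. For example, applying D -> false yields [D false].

B
C
C && D
C && D && D
D && D && D
false && D && D
false && ( B ) && D
false && ( B || C ) && D
false && ( B || C || C ) && D
false && ( C || C || C ) && D
false && ( D || C || C ) && D
false && ( false || C || C ) && D
false && ( false || D || C ) && D
false && ( false || false || C ) && D
false && ( false || false || D ) && D
false && ( false || false || ! D ) && D
false && ( false || false || ! p ) && D
false && ( false || false || ! p ) && ( B )
false && ( false || false || ! p ) && ( C )
false && ( false || false || ! p ) && ( D )
false && ( false || false || ! p ) && ( false )

[B [C [C [C [D false]] && [D ( [B [B [B [C [D false]]] || [C [D false]]] || [C [D ! [D p]]]] )]] && [D ( [B [C [D false]]] )]]]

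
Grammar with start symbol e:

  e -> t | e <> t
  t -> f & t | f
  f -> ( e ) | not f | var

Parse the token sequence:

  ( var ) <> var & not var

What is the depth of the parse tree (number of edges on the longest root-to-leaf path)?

7

[e [e [t [f ( [e [t [f var]]] )]]] <> [t [f var] & [t [f not [f var]]]]]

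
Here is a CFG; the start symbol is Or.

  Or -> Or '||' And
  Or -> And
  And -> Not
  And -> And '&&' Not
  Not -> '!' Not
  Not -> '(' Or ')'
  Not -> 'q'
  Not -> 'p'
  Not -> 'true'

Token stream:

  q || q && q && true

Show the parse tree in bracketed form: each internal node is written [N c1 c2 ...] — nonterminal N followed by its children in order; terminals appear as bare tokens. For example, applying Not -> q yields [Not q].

Or
Or || And
And || And
Not || And
q || And
q || And && Not
q || And && Not && Not
q || Not && Not && Not
q || q && Not && Not
q || q && q && Not
q || q && q && true

[Or [Or [And [Not q]]] || [And [And [And [Not q]] && [Not q]] && [Not true]]]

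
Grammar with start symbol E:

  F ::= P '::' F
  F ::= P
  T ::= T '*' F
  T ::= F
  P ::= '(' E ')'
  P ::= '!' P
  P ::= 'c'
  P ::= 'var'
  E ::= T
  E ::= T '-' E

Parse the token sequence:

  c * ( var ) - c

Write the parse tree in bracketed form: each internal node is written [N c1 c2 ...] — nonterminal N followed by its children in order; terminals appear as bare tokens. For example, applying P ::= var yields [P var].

E
T - E
T * F - E
F * F - E
P * F - E
c * F - E
c * P - E
c * ( E ) - E
c * ( T ) - E
c * ( F ) - E
c * ( P ) - E
c * ( var ) - E
c * ( var ) - T
c * ( var ) - F
c * ( var ) - P
c * ( var ) - c

[E [T [T [F [P c]]] * [F [P ( [E [T [F [P var]]]] )]]] - [E [T [F [P c]]]]]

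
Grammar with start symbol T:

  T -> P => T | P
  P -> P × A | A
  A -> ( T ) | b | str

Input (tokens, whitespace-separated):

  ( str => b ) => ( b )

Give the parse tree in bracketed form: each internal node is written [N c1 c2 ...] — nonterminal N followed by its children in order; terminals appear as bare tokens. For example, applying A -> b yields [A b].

T
P => T
A => T
( T ) => T
( P => T ) => T
( A => T ) => T
( str => T ) => T
( str => P ) => T
( str => A ) => T
( str => b ) => T
( str => b ) => P
( str => b ) => A
( str => b ) => ( T )
( str => b ) => ( P )
( str => b ) => ( A )
( str => b ) => ( b )

[T [P [A ( [T [P [A str]] => [T [P [A b]]]] )]] => [T [P [A ( [T [P [A b]]] )]]]]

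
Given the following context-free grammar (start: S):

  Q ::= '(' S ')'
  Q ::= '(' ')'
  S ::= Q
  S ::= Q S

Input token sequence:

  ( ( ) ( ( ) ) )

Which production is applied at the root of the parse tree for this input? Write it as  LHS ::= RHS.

[S [Q ( [S [Q ( )] [S [Q ( [S [Q ( )]] )]]] )]]

S ::= Q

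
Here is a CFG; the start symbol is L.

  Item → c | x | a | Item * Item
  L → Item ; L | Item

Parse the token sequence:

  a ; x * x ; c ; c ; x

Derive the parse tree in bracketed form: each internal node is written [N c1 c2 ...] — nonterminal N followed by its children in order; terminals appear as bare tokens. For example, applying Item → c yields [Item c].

L
Item ; L
a ; L
a ; Item ; L
a ; Item * Item ; L
a ; x * Item ; L
a ; x * x ; L
a ; x * x ; Item ; L
a ; x * x ; c ; L
a ; x * x ; c ; Item ; L
a ; x * x ; c ; c ; L
a ; x * x ; c ; c ; Item
a ; x * x ; c ; c ; x

[L [Item a] ; [L [Item [Item x] * [Item x]] ; [L [Item c] ; [L [Item c] ; [L [Item x]]]]]]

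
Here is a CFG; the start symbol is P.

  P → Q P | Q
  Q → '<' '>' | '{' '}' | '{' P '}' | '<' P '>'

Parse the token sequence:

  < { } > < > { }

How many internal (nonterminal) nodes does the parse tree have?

[P [Q < [P [Q { }]] >] [P [Q < >] [P [Q { }]]]]

8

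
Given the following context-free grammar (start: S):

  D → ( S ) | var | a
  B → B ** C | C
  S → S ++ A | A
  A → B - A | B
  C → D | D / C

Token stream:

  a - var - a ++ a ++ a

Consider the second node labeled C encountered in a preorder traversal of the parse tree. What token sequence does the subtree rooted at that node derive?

var

[S [S [S [A [B [C [D a]]] - [A [B [C [D var]]] - [A [B [C [D a]]]]]]] ++ [A [B [C [D a]]]]] ++ [A [B [C [D a]]]]]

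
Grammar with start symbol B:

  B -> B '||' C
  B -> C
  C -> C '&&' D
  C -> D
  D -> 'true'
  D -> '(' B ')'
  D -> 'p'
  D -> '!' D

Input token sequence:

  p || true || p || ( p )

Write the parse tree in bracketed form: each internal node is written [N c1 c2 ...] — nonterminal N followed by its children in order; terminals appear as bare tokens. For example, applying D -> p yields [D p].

[B [B [B [B [C [D p]]] || [C [D true]]] || [C [D p]]] || [C [D ( [B [C [D p]]] )]]]

B
B || C
B || C || C
B || C || C || C
C || C || C || C
D || C || C || C
p || C || C || C
p || D || C || C
p || true || C || C
p || true || D || C
p || true || p || C
p || true || p || D
p || true || p || ( B )
p || true || p || ( C )
p || true || p || ( D )
p || true || p || ( p )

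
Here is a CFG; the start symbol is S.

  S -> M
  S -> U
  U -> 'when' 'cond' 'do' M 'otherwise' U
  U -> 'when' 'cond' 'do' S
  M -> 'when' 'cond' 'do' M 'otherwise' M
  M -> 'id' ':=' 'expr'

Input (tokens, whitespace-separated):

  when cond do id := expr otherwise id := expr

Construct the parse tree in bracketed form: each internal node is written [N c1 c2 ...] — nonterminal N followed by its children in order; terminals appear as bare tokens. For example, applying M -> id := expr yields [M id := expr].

[S [M when cond do [M id := expr] otherwise [M id := expr]]]

S
M
when cond do M otherwise M
when cond do id := expr otherwise M
when cond do id := expr otherwise id := expr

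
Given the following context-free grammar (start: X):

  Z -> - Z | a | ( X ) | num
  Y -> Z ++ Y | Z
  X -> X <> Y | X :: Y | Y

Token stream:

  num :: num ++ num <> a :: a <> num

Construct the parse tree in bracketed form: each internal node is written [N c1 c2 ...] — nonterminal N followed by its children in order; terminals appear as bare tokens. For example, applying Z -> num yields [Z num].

[X [X [X [X [X [Y [Z num]]] :: [Y [Z num] ++ [Y [Z num]]]] <> [Y [Z a]]] :: [Y [Z a]]] <> [Y [Z num]]]

X
X <> Y
X :: Y <> Y
X <> Y :: Y <> Y
X :: Y <> Y :: Y <> Y
Y :: Y <> Y :: Y <> Y
Z :: Y <> Y :: Y <> Y
num :: Y <> Y :: Y <> Y
num :: Z ++ Y <> Y :: Y <> Y
num :: num ++ Y <> Y :: Y <> Y
num :: num ++ Z <> Y :: Y <> Y
num :: num ++ num <> Y :: Y <> Y
num :: num ++ num <> Z :: Y <> Y
num :: num ++ num <> a :: Y <> Y
num :: num ++ num <> a :: Z <> Y
num :: num ++ num <> a :: a <> Y
num :: num ++ num <> a :: a <> Z
num :: num ++ num <> a :: a <> num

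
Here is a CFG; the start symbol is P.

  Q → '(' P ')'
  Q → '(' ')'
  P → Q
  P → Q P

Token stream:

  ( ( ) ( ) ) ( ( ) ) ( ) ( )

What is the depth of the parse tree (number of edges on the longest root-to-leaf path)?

5

[P [Q ( [P [Q ( )] [P [Q ( )]]] )] [P [Q ( [P [Q ( )]] )] [P [Q ( )] [P [Q ( )]]]]]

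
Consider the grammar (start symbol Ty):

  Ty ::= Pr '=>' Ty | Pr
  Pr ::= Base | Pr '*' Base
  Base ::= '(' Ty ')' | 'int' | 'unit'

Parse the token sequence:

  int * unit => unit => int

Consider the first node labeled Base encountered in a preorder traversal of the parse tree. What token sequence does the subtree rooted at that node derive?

int

[Ty [Pr [Pr [Base int]] * [Base unit]] => [Ty [Pr [Base unit]] => [Ty [Pr [Base int]]]]]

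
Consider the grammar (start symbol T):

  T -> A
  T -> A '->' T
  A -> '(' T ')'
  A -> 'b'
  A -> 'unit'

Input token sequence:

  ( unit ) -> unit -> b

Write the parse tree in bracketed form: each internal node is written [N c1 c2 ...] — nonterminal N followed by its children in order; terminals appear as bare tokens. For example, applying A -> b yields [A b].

[T [A ( [T [A unit]] )] -> [T [A unit] -> [T [A b]]]]

T
A -> T
( T ) -> T
( A ) -> T
( unit ) -> T
( unit ) -> A -> T
( unit ) -> unit -> T
( unit ) -> unit -> A
( unit ) -> unit -> b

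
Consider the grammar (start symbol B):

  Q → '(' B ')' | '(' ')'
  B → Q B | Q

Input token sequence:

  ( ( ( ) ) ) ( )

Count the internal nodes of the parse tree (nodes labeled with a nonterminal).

[B [Q ( [B [Q ( [B [Q ( )]] )]] )] [B [Q ( )]]]

8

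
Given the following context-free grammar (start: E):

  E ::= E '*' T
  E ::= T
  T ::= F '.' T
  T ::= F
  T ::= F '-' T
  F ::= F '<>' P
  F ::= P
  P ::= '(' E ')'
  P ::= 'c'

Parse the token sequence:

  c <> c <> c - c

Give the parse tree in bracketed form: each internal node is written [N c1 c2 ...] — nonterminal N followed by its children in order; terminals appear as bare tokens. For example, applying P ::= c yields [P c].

[E [T [F [F [F [P c]] <> [P c]] <> [P c]] - [T [F [P c]]]]]

E
T
F - T
F <> P - T
F <> P <> P - T
P <> P <> P - T
c <> P <> P - T
c <> c <> P - T
c <> c <> c - T
c <> c <> c - F
c <> c <> c - P
c <> c <> c - c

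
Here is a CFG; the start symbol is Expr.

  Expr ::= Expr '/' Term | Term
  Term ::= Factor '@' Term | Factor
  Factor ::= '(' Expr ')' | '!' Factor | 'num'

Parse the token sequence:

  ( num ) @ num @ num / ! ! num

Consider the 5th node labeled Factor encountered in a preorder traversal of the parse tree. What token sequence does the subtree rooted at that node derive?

! ! num

[Expr [Expr [Term [Factor ( [Expr [Term [Factor num]]] )] @ [Term [Factor num] @ [Term [Factor num]]]]] / [Term [Factor ! [Factor ! [Factor num]]]]]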